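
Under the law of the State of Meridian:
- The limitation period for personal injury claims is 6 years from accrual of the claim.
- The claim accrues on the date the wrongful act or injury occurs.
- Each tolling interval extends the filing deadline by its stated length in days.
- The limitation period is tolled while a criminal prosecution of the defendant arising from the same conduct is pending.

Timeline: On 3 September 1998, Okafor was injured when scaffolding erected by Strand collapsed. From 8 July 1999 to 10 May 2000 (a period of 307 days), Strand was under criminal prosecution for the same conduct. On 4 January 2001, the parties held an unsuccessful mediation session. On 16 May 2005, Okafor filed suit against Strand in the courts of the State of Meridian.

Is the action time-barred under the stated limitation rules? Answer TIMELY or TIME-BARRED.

The claim accrued on 3 September 1998, the date of the act.
Adding the 6 years base period to 3 September 1998 gives a deadline of 3 September 2004, before any tolling.
Because the pending criminal prosecution ran from 8 July 1999 to 10 May 2000, the deadline is extended by 307 days to 7 July 2005.
The other events in the timeline have no effect on the limitation period under the stated rules.
The 16 May 2005 filing precedes the 7 July 2005 deadline; the claim is timely.

TIMELY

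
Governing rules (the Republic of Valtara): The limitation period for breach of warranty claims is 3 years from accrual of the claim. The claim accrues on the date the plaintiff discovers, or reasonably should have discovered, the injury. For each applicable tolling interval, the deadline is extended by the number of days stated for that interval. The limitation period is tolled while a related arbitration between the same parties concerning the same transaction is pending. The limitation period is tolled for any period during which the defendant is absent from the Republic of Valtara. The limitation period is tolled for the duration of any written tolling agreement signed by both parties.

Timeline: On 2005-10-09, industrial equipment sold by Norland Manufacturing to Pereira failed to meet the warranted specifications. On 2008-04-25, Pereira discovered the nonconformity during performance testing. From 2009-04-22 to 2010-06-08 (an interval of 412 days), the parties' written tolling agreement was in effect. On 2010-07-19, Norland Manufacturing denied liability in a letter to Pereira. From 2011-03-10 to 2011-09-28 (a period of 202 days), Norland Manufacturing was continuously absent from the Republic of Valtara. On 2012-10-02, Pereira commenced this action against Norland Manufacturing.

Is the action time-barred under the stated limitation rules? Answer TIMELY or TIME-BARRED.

The claim did not accrue until Pereira discovered the injury on 2008-04-25; the 2005-10-09 act date does not start the clock under the stated rule.
3 years from 2008-04-25 is 2011-04-25.
The written tolling agreement from 2009-04-22 to 2010-06-08 tolled the period for 412 days, extending the deadline to 2012-06-10.
The defendant's absence from the jurisdiction from 2011-03-10 to 2011-09-28 tolled the period for 202 days, extending the deadline to 2012-12-29.
Nothing else in the chronology tolls or restarts the period.
Filing on 2012-10-02 beat the 2012-12-29 deadline — the action is timely.

TIMELY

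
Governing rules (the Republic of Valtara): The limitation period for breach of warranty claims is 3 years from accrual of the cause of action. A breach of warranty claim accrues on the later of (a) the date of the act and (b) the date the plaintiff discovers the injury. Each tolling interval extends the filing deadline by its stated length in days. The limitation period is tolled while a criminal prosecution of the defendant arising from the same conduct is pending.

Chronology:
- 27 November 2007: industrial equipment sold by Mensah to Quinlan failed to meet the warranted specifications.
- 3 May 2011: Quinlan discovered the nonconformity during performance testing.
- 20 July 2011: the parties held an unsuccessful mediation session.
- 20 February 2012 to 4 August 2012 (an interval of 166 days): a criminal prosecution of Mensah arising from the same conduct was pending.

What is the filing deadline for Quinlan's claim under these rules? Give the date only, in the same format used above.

16 October 2014

Because discovery on 3 May 2011 post-dates the 27 November 2007 act, accrual under the later-of rule falls on 3 May 2011.
The untolled deadline — 3 years after 3 May 2011 — is 3 May 2014.
Because the pending criminal prosecution ran from 20 February 2012 to 4 August 2012, the deadline is extended by 166 days to 16 October 2014.
Nothing else in the chronology tolls or restarts the period.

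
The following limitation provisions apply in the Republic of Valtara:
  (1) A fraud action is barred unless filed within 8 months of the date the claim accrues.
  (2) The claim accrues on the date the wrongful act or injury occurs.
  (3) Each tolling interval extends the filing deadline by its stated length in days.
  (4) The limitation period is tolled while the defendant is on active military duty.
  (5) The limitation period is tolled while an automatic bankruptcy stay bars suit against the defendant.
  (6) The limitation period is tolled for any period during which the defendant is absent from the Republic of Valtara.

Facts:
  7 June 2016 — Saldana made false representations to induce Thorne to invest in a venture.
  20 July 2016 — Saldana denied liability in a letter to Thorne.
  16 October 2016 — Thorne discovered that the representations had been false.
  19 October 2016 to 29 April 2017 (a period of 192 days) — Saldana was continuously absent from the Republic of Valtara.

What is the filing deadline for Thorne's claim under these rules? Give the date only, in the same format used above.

18 August 2017

Because the rule ties accrual to occurrence, the claim accrued on 7 June 2016, not on the 16 October 2016 discovery date.
8 months from 7 June 2016 is 7 February 2017.
The period was tolled for 192 days by the defendant's absence from the jurisdiction (19 October 2016 to 29 April 2017), pushing the deadline to 18 August 2017.
None of the other events listed affects the running of the period under the stated rules.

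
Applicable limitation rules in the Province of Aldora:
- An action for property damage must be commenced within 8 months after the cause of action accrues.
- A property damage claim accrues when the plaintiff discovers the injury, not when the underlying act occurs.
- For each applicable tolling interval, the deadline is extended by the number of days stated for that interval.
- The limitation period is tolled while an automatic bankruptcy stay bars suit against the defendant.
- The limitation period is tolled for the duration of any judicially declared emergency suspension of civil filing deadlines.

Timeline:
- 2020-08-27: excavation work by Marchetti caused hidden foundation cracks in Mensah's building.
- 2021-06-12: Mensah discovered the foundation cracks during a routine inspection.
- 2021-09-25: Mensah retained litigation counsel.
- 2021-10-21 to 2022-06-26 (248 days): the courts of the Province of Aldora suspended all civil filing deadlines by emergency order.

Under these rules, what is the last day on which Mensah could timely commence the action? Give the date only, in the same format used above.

2022-10-18

Accrual is tied to discovery, so the period began on 2021-06-12 rather than on 2020-08-27 when the act occurred.
8 months from 2021-06-12 is 2022-02-12.
Because the emergency suspension of filing deadlines ran from 2021-10-21 to 2022-06-26, the deadline is extended by 248 days to 2022-10-18.
Nothing else in the chronology tolls or restarts the period.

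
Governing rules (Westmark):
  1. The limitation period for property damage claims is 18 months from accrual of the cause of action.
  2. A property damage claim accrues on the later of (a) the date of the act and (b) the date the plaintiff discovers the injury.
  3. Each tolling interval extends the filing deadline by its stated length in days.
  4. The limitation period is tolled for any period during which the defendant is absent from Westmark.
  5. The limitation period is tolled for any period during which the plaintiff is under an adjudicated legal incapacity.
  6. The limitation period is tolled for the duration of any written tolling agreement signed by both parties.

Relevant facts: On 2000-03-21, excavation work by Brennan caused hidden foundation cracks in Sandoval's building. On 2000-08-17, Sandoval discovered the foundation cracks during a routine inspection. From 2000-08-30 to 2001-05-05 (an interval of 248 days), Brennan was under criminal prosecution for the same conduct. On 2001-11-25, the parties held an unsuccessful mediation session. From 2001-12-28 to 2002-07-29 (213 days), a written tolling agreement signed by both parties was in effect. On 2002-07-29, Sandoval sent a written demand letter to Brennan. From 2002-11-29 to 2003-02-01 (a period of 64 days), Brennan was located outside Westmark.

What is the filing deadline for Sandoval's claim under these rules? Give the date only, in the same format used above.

The claim accrued on 2000-08-17 — the later of the 2000-03-21 act and the 2000-08-17 discovery.
Adding the 18 months base period to 2000-08-17 gives a deadline of 2002-02-17, before any tolling.
The period was tolled for 213 days by the written tolling agreement (2001-12-28 to 2002-07-29), pushing the deadline to 2002-09-18.
By the time the defendant's absence from the jurisdiction began on 2002-11-29, the limitation period had already expired on 2002-09-18; that interval cannot revive it.
The pending criminal prosecution from 2000-08-30 to 2001-05-05 does not toll the period, because no stated rule makes a criminal prosecution a tolling event.
None of the other events listed affects the running of the period under the stated rules.

2002-09-18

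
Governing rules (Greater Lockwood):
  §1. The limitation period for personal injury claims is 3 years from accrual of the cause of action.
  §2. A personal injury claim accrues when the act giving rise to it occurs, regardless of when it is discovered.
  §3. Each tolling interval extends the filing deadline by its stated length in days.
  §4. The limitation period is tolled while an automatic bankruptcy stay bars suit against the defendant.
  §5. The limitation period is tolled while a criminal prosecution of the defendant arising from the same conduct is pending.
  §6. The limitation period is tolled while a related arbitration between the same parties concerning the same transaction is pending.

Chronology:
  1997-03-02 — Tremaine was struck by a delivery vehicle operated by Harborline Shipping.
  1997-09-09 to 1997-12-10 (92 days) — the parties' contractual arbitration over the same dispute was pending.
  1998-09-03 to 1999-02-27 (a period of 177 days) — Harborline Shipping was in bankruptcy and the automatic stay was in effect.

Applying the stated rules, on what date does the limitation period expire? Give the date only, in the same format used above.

The limitation period began to run on 1997-03-02.
The untolled deadline — 3 years after 1997-03-02 — is 2000-03-02.
Because the pending related arbitration ran from 1997-09-09 to 1997-12-10, the deadline is extended by 92 days to 2000-06-02.
The period was tolled for 177 days by the automatic bankruptcy stay (1998-09-03 to 1999-02-27), pushing the deadline to 2000-11-26.

2000-11-26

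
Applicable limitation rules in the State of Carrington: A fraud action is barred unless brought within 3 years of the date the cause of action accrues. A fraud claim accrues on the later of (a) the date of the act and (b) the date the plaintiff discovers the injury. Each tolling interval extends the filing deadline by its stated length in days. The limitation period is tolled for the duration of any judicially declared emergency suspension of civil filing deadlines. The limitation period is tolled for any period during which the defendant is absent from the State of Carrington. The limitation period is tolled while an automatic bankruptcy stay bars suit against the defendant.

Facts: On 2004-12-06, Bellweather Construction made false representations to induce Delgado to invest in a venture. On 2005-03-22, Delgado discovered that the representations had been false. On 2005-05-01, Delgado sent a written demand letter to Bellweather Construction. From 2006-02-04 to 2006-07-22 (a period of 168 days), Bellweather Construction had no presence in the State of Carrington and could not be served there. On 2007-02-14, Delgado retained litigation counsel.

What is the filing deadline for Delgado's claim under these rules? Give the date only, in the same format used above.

2008-09-06

The claim accrued on 2005-03-22 — the later of the 2004-12-06 act and the 2005-03-22 discovery.
The untolled deadline — 3 years after 2005-03-22 — is 2008-03-22.
The period was tolled for 168 days by the defendant's absence from the jurisdiction (2006-02-04 to 2006-07-22), pushing the deadline to 2008-09-06.
Nothing else in the chronology tolls or restarts the period.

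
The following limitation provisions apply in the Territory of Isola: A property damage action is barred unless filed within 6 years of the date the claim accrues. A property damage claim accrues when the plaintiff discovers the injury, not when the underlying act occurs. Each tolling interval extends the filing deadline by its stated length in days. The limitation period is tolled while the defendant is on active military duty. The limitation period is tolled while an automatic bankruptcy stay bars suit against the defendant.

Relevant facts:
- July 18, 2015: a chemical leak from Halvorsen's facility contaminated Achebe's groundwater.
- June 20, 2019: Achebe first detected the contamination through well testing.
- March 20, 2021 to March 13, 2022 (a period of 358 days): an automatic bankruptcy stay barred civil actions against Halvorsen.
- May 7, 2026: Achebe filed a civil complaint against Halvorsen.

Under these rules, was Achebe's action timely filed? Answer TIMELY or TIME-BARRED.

TIMELY

The claim did not accrue until Achebe discovered the injury on June 20, 2019; the July 18, 2015 act date does not start the clock under the stated rule.
The untolled deadline — 6 years after June 20, 2019 — is June 20, 2025.
The period was tolled for 358 days by the automatic bankruptcy stay (March 20, 2021 to March 13, 2022), pushing the deadline to June 13, 2026.
Achebe filed on May 7, 2026, before the June 13, 2026 deadline, so the action is timely.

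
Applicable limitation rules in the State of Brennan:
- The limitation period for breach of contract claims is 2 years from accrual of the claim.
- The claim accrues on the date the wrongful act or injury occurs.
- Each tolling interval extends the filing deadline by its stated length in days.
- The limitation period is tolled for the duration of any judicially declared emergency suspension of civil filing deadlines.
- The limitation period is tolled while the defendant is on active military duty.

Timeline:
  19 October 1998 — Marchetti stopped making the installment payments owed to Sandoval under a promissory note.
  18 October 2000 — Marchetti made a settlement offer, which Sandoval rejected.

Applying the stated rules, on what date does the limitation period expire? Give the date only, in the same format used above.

19 October 2000

The claim accrued on 19 October 1998, the date of the act.
2 years from 19 October 1998 is 19 October 2000.
None of the other events listed affects the running of the period under the stated rules.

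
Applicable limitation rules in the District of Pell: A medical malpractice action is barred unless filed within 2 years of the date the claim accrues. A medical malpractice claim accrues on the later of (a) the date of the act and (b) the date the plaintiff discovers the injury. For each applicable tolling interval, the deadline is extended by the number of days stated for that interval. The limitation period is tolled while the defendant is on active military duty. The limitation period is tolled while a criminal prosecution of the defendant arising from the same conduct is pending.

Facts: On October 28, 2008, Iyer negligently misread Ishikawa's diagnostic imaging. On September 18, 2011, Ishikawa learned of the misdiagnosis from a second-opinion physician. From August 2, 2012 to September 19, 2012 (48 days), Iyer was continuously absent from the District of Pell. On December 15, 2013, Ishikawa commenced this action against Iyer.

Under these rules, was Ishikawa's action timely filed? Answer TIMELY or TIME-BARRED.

Because discovery on September 18, 2011 post-dates the October 28, 2008 act, accrual under the later-of rule falls on September 18, 2011.
2 years from September 18, 2011 is September 18, 2013.
No stated provision tolls the period for the defendant's absence, so the interval from August 2, 2012 to September 19, 2012 has no effect on the deadline.
The December 15, 2013 filing falls after the September 18, 2013 deadline; the claim is time-barred.

TIME-BARRED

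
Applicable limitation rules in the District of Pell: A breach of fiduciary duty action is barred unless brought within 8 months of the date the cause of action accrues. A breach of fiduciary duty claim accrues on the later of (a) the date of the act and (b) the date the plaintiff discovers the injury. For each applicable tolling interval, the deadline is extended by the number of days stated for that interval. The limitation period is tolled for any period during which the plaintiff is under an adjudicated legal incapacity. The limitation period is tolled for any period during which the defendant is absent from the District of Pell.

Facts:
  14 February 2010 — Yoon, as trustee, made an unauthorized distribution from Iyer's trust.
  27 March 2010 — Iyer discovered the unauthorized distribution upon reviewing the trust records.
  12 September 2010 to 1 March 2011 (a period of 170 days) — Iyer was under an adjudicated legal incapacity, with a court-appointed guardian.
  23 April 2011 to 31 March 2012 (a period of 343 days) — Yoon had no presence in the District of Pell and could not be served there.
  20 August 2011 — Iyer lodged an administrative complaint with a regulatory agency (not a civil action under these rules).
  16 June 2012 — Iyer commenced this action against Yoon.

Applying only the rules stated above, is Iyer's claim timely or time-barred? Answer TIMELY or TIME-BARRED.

TIME-BARRED

Taking the later of the act (14 February 2010) and discovery (27 March 2010), the claim accrued on 27 March 2010.
The untolled deadline — 8 months after 27 March 2010 — is 27 November 2010.
The period was tolled for 170 days by the plaintiff's legal incapacity (12 September 2010 to 1 March 2011), pushing the deadline to 16 May 2011.
The period was tolled for 343 days by the defendant's absence from the jurisdiction (23 April 2011 to 31 March 2012), pushing the deadline to 23 April 2012.
Nothing else in the chronology tolls or restarts the period.
Iyer filed on 16 June 2012, after the 23 April 2012 deadline, so the action is time-barred.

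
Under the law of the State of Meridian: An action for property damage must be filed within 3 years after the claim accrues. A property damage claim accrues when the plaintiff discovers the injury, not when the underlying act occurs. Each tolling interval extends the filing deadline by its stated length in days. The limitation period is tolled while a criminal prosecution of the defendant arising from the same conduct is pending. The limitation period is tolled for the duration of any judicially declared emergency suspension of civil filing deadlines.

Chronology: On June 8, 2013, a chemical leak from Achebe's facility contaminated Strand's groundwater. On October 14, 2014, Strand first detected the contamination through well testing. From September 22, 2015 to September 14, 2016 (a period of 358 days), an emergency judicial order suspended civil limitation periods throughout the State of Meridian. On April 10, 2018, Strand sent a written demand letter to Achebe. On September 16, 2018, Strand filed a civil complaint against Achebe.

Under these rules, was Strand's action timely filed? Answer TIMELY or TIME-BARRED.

TIMELY

Accrual is tied to discovery, so the period began on October 14, 2014 rather than on June 8, 2013 when the act occurred.
The untolled deadline — 3 years after October 14, 2014 — is October 14, 2017.
The period was tolled for 358 days by the emergency suspension of filing deadlines (September 22, 2015 to September 14, 2016), pushing the deadline to October 7, 2018.
None of the other events listed affects the running of the period under the stated rules.
Strand filed on September 16, 2018, before the October 7, 2018 deadline, so the action is timely.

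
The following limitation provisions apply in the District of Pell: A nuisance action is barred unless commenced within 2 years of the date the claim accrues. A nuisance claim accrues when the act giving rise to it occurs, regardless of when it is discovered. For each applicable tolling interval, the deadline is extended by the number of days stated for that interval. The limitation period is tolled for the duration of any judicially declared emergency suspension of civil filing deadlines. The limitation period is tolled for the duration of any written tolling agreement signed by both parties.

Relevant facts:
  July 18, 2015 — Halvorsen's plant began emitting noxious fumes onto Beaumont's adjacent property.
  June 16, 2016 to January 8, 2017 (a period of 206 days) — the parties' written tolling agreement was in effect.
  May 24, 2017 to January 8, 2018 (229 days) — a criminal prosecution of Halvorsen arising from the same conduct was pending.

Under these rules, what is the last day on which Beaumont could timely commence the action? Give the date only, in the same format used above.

February 9, 2018

The claim accrued on July 18, 2015, when the wrongful act occurred.
The untolled deadline — 2 years after July 18, 2015 — is July 18, 2017.
Because the written tolling agreement ran from June 16, 2016 to January 8, 2017, the deadline is extended by 206 days to February 9, 2018.
No stated provision tolls the period for a criminal prosecution, so the interval from May 24, 2017 to January 8, 2018 has no effect on the deadline.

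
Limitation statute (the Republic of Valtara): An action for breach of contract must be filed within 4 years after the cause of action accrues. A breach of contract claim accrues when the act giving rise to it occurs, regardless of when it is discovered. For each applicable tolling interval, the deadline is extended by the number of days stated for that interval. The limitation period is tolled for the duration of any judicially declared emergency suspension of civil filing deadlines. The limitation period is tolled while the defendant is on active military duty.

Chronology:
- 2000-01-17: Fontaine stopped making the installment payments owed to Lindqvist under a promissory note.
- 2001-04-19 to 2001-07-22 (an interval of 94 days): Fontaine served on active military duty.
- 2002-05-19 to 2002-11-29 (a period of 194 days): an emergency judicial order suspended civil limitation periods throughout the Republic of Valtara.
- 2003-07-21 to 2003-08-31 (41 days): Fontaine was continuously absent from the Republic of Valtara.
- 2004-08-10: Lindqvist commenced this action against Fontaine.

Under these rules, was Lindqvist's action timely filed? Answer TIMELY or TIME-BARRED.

The limitation period began to run on 2000-01-17.
The untolled deadline — 4 years after 2000-01-17 — is 2004-01-17.
Because the defendant's active military service ran from 2001-04-19 to 2001-07-22, the deadline is extended by 94 days to 2004-04-20.
The emergency suspension of filing deadlines from 2002-05-19 to 2002-11-29 tolled the period for 194 days, extending the deadline to 2004-10-31.
Although the defendant's absence ran from 2003-07-21 to 2003-08-31, the stated rules do not make that a tolling event, so it is disregarded.
Lindqvist filed on 2004-08-10, before the 2004-10-31 deadline, so the action is timely.

TIMELY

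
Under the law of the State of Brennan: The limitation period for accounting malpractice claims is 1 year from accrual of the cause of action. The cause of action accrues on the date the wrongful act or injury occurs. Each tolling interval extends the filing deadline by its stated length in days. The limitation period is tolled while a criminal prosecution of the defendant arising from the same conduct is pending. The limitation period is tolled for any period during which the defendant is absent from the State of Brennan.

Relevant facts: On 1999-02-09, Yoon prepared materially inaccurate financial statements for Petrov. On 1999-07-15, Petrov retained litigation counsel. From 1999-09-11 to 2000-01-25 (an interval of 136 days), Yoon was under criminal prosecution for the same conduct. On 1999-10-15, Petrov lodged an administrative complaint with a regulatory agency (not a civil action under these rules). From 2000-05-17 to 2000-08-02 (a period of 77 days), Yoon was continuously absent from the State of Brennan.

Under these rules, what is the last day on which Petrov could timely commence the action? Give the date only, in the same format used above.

2000-09-09

The claim accrued on 1999-02-09, when the wrongful act occurred.
The untolled deadline — 1 year after 1999-02-09 — is 2000-02-09.
The pending criminal prosecution from 1999-09-11 to 2000-01-25 tolled the period for 136 days, extending the deadline to 2000-06-24.
Because the defendant's absence from the jurisdiction ran from 2000-05-17 to 2000-08-02, the deadline is extended by 77 days to 2000-09-09.
Nothing else in the chronology tolls or restarts the period.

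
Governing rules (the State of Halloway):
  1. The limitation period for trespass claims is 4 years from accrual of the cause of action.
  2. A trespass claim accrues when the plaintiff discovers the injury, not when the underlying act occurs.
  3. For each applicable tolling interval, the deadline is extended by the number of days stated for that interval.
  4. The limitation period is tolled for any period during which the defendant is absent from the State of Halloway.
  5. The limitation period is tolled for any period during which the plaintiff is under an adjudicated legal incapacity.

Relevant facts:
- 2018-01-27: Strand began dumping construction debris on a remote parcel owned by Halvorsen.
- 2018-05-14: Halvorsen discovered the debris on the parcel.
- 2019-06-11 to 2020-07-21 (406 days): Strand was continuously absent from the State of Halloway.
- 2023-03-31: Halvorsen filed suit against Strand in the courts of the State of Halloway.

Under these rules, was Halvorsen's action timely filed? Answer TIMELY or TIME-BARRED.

Under the discovery rule, the claim accrued on 2018-05-14, when Halvorsen discovered the injury — not on the 2018-01-27 date of the underlying act.
4 years from 2018-05-14 is 2022-05-14.
The period was tolled for 406 days by the defendant's absence from the jurisdiction (2019-06-11 to 2020-07-21), pushing the deadline to 2023-06-24.
Halvorsen filed on 2023-03-31, before the 2023-06-24 deadline, so the action is timely.

TIMELY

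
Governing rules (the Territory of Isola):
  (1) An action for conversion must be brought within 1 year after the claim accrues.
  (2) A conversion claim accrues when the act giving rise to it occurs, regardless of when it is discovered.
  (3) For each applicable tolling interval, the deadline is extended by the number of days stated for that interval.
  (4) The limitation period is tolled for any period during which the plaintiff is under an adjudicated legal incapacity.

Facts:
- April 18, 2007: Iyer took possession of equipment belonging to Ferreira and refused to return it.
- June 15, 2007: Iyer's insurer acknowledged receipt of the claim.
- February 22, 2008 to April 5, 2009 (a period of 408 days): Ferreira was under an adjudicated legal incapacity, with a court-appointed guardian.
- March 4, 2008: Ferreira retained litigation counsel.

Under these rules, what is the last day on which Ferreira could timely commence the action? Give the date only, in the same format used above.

May 31, 2009

The claim accrued on April 18, 2007, the date of the act.
The untolled deadline — 1 year after April 18, 2007 — is April 18, 2008.
The period was tolled for 408 days by the plaintiff's legal incapacity (February 22, 2008 to April 5, 2009), pushing the deadline to May 31, 2009.
None of the other events listed affects the running of the period under the stated rules.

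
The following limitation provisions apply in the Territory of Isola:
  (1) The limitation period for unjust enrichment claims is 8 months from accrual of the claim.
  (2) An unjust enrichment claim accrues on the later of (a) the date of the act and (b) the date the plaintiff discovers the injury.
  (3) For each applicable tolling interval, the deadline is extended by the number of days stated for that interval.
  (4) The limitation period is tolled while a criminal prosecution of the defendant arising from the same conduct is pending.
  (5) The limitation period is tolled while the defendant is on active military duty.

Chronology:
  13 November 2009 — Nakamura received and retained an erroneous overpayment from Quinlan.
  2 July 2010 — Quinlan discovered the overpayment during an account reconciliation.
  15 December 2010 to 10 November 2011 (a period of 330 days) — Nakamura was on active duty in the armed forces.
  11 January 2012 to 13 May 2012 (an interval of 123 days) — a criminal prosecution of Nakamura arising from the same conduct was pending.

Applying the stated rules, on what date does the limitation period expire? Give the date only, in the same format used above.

Taking the later of the act (13 November 2009) and discovery (2 July 2010), the claim accrued on 2 July 2010.
Adding the 8 months base period to 2 July 2010 gives a deadline of 2 March 2011, before any tolling.
Because the defendant's active military service ran from 15 December 2010 to 10 November 2011, the deadline is extended by 330 days to 26 January 2012.
Because the pending criminal prosecution ran from 11 January 2012 to 13 May 2012, the deadline is extended by 123 days to 28 May 2012.

28 May 2012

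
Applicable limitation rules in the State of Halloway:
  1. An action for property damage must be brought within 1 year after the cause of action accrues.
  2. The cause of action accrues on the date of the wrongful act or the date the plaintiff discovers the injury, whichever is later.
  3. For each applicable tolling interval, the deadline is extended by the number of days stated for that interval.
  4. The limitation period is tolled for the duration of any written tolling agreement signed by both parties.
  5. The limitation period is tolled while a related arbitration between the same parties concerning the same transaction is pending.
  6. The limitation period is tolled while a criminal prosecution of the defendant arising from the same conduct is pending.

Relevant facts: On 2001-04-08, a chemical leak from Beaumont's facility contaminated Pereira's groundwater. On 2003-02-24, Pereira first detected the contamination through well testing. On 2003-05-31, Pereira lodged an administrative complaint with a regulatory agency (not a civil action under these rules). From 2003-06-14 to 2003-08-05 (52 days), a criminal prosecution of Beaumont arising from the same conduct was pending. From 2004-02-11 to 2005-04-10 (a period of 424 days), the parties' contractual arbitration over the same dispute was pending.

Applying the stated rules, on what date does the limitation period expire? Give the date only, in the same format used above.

2005-06-14

The claim accrued on 2003-02-24 — the later of the 2001-04-08 act and the 2003-02-24 discovery.
1 year from 2003-02-24 is 2004-02-24.
The period was tolled for 52 days by the pending criminal prosecution (2003-06-14 to 2003-08-05), pushing the deadline to 2004-04-16.
The pending related arbitration from 2004-02-11 to 2005-04-10 tolled the period for 424 days, extending the deadline to 2005-06-14.
The other events in the timeline have no effect on the limitation period under the stated rules.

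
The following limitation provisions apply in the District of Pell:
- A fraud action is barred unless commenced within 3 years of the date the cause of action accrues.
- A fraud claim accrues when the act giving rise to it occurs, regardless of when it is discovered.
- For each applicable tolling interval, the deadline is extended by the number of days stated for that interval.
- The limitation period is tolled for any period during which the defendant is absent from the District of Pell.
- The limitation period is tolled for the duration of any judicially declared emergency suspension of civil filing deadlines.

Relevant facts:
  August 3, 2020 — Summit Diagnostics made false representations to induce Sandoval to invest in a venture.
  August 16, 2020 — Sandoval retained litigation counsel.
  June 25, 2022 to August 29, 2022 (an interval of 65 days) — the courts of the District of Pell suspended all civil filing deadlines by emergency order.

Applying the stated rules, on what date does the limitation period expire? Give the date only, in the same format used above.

The claim accrued on August 3, 2020, when the wrongful act occurred.
Adding the 3 years base period to August 3, 2020 gives a deadline of August 3, 2023, before any tolling.
The period was tolled for 65 days by the emergency suspension of filing deadlines (June 25, 2022 to August 29, 2022), pushing the deadline to October 7, 2023.
None of the other events listed affects the running of the period under the stated rules.

October 7, 2023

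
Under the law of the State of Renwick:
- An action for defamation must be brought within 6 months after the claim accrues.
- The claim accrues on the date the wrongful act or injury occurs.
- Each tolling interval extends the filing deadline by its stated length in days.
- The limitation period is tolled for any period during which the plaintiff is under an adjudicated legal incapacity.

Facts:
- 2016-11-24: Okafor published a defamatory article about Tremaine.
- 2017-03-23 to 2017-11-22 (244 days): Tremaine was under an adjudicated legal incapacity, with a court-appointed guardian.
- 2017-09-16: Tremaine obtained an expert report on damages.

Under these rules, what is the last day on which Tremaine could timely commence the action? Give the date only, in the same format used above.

The limitation period began to run on 2016-11-24.
The untolled deadline — 6 months after 2016-11-24 — is 2017-05-24.
Because the plaintiff's legal incapacity ran from 2017-03-23 to 2017-11-22, the deadline is extended by 244 days to 2018-01-23.
Nothing else in the chronology tolls or restarts the period.

2018-01-23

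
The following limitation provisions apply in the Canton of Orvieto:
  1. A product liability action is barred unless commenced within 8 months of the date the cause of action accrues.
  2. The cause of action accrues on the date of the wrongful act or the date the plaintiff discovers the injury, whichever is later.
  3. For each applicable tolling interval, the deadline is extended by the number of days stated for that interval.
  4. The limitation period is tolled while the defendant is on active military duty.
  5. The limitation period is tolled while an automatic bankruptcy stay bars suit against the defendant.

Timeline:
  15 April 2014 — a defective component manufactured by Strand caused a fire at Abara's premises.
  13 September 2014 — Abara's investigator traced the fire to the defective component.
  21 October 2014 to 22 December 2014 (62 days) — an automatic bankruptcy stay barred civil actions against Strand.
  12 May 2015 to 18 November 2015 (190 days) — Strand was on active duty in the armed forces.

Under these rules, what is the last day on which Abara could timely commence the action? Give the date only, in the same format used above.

Taking the later of the act (15 April 2014) and discovery (13 September 2014), the claim accrued on 13 September 2014.
8 months from 13 September 2014 is 13 May 2015.
Because the automatic bankruptcy stay ran from 21 October 2014 to 22 December 2014, the deadline is extended by 62 days to 14 July 2015.
The period was tolled for 190 days by the defendant's active military service (12 May 2015 to 18 November 2015), pushing the deadline to 20 January 2016.

20 January 2016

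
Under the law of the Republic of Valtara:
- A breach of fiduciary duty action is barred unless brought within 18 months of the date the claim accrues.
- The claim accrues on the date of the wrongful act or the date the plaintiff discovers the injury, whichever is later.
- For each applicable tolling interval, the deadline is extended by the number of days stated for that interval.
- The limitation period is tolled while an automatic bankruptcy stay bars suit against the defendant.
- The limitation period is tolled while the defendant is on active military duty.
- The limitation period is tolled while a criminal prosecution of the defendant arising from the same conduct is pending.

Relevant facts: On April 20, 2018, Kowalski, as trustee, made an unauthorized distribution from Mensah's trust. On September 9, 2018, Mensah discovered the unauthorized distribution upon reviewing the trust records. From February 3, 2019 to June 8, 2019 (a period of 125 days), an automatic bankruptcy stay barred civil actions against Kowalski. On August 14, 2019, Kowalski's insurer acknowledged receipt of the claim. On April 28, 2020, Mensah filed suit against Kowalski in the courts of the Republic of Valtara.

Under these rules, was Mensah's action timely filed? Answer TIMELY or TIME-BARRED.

TIMELY

Taking the later of the act (April 20, 2018) and discovery (September 9, 2018), the claim accrued on September 9, 2018.
18 months from September 9, 2018 is March 9, 2020.
The period was tolled for 125 days by the automatic bankruptcy stay (February 3, 2019 to June 8, 2019), pushing the deadline to July 12, 2020.
The other events in the timeline have no effect on the limitation period under the stated rules.
Mensah filed on April 28, 2020, before the July 12, 2020 deadline, so the action is timely.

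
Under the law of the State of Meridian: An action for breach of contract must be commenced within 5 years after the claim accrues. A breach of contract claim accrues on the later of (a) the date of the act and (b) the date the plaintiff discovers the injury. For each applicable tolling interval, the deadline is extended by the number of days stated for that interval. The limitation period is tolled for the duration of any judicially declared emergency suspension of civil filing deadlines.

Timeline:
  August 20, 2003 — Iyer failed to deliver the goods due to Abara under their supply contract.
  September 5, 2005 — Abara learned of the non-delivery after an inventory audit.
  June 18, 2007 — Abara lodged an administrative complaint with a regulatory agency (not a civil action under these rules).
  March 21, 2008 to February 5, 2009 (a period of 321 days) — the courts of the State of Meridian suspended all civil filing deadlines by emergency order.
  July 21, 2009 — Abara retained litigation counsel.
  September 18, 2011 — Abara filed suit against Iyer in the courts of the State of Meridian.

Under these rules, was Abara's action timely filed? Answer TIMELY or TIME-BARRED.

Because discovery on September 5, 2005 post-dates the August 20, 2003 act, accrual under the later-of rule falls on September 5, 2005.
The untolled deadline — 5 years after September 5, 2005 — is September 5, 2010.
Because the emergency suspension of filing deadlines ran from March 21, 2008 to February 5, 2009, the deadline is extended by 321 days to July 23, 2011.
None of the other events listed affects the running of the period under the stated rules.
The September 18, 2011 filing falls after the July 23, 2011 deadline; the claim is time-barred.

TIME-BARRED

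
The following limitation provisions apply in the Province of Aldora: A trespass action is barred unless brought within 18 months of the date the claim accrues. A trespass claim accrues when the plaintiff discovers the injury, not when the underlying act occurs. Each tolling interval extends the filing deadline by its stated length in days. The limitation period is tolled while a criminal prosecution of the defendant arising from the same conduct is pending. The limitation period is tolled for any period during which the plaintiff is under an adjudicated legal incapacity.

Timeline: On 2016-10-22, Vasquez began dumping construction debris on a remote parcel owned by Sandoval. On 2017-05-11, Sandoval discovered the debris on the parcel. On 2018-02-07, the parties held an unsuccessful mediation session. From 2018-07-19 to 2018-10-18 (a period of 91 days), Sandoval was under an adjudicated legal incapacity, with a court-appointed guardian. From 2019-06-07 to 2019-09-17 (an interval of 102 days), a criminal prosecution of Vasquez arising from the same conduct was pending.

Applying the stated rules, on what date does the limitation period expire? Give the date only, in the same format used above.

Accrual is tied to discovery, so the period began on 2017-05-11 rather than on 2016-10-22 when the act occurred.
Adding the 18 months base period to 2017-05-11 gives a deadline of 2018-11-11, before any tolling.
The period was tolled for 91 days by the plaintiff's legal incapacity (2018-07-19 to 2018-10-18), pushing the deadline to 2019-02-10.
By the time the pending criminal prosecution began on 2019-06-07, the limitation period had already expired on 2019-02-10; that interval cannot revive it.
Nothing else in the chronology tolls or restarts the period.

2019-02-10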